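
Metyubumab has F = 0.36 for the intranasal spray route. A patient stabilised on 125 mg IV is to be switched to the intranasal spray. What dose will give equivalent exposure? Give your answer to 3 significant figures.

D_intranasal = 347 mg

For equal systemic exposure: F × D_ev = D_iv
D_ev = D_iv / F = 125 / 0.36 = 347.222 mg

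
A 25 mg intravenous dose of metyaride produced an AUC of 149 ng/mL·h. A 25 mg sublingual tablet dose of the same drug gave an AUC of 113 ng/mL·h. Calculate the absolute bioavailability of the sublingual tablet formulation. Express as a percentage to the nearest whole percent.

F = (AUC_ev / D_ev) / (AUC_iv / D_iv)
  = (113/25) / (149/25)
  = 4.52 / 5.96 = 0.7584
  = 75.84%

F = 76%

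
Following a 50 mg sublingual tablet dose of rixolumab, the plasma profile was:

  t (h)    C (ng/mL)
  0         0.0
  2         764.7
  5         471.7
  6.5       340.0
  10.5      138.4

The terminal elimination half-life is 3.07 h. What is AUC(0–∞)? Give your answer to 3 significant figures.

AUC = 4800 ng/mL·h

Trapezoidal AUC_0→10.5:
  [0→2]: (0.0+764.7)/2 × 2 = 764.7
  [2→5]: (764.7+471.7)/2 × 3 = 1854.6
  [5→6.5]: (471.7+340.0)/2 × 1.5 = 608.775
  [6.5→10.5]: (340.0+138.4)/2 × 4 = 956.8
  Sum = 4184.875 ng/mL·h
k_e = ln2 / t½ = 0.693147 / 3.07 = 0.2258 h^-1
Extrapolated tail: C_last / k_e = 138.4 / 0.2258 = 612.932
AUC_0→∞ = 4184.875 + 612.932 = 4797.807 ng/mL·h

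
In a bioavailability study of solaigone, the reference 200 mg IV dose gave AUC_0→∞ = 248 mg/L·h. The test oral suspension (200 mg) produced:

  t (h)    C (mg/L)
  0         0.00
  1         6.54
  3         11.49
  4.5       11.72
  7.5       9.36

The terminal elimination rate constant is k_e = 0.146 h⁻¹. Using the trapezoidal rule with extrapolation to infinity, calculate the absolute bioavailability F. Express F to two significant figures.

F = 0.54

Trapezoidal AUC_0→7.5 (oral suspension):
  [0→1]: (0.00+6.54)/2 × 1 = 3.27
  [1→3]: (6.54+11.49)/2 × 2 = 18.03
  [3→4.5]: (11.49+11.72)/2 × 1.5 = 17.4075
  [4.5→7.5]: (11.72+9.36)/2 × 3 = 31.62
  Sum = 70.3275 mg/L·h
Tail: C_last/k_e = 9.36/0.146 = 64.110
AUC_0→∞ (oral suspension) = 70.3275 + 64.110 = 134.4375 mg/L·h
F = (AUC_ev/D_ev)/(AUC_iv/D_iv) = (134.4375/200)/(248/200) = 0.6721875/1.24 = 0.5421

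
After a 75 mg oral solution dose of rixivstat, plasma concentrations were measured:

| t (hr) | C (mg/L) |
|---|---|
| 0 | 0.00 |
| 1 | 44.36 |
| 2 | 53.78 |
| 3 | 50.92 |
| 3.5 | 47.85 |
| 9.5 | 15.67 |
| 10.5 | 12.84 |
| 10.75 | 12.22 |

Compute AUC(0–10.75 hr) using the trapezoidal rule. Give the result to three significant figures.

Trapezoidal AUC_0→10.75:
  [0→1]: (0.00+44.36)/2 × 1 = 22.18
  [1→2]: (44.36+53.78)/2 × 1 = 49.07
  [2→3]: (53.78+50.92)/2 × 1 = 52.35
  [3→3.5]: (50.92+47.85)/2 × 0.5 = 24.6925
  [3.5→9.5]: (47.85+15.67)/2 × 6 = 190.56
  [9.5→10.5]: (15.67+12.84)/2 × 1 = 14.255
  [10.5→10.75]: (12.84+12.22)/2 × 0.25 = 3.1325
  Sum = 356.24 mg/L·hr

AUC = 356 mg/L·hr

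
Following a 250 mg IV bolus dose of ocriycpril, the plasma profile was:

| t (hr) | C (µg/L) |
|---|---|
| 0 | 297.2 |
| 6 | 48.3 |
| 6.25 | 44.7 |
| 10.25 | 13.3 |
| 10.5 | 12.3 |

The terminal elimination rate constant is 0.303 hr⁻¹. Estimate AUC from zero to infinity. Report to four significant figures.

AUC = 1208 µg/L·hr

Trapezoidal AUC_0→10.5:
  [0→6]: (297.2+48.3)/2 × 6 = 1036.5
  [6→6.25]: (48.3+44.7)/2 × 0.25 = 11.625
  [6.25→10.25]: (44.7+13.3)/2 × 4 = 116.0
  [10.25→10.5]: (13.3+12.3)/2 × 0.25 = 3.2
  Sum = 1167.325 µg/L·hr
Extrapolated tail: C_last / k_e = 12.3 / 0.303 = 40.594
AUC_0→∞ = 1167.325 + 40.594 = 1207.919 µg/L·hr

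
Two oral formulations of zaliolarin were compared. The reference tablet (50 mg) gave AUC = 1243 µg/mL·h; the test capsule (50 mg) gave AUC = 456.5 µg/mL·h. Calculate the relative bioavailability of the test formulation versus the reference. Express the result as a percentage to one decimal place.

F_rel = 36.7%

F_rel = (AUC_test/D_test) / (AUC_ref/D_ref)
      = (456.5/50) / (1243/50)
      = 9.13 / 24.86 = 0.3673 = 36.73%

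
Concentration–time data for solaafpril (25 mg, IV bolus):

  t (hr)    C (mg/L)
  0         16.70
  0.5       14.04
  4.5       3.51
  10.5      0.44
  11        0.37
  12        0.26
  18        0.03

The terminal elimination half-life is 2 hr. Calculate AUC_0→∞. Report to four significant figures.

AUC = 56.11 mg/L·hr

Trapezoidal AUC_0→18:
  [0→0.5]: (16.70+14.04)/2 × 0.5 = 7.685
  [0.5→4.5]: (14.04+3.51)/2 × 4 = 35.1
  [4.5→10.5]: (3.51+0.44)/2 × 6 = 11.85
  [10.5→11]: (0.44+0.37)/2 × 0.5 = 0.2025
  [11→12]: (0.37+0.26)/2 × 1 = 0.315
  [12→18]: (0.26+0.03)/2 × 6 = 0.87
  Sum = 56.0225 mg/L·hr
k_e = ln2 / t½ = 0.693147 / 2 = 0.3466 hr^-1
Extrapolated tail: C_last / k_e = 0.03 / 0.3466 = 0.087
AUC_0→∞ = 56.0225 + 0.087 = 56.1095 mg/L·hr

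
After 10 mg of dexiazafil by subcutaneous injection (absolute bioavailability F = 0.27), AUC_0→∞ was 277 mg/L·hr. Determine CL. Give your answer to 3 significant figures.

CL = 0.00975 L/hr

CL = F × Dose / AUC_0→∞
   = 0.27 × 10 / 277 = 0.00974729 L/hr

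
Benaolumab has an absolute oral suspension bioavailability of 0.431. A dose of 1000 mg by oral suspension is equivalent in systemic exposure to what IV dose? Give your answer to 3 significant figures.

Systemic exposure from an extravascular dose = F × D_ev, so the equivalent IV dose is F × D_ev.
D_iv = F × D_ev = 0.431 × 1000 = 431 mg

D_iv = 431 mg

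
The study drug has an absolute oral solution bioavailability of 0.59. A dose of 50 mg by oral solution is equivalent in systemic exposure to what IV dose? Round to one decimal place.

Systemic exposure from an extravascular dose = F × D_ev, so the equivalent IV dose is F × D_ev.
D_iv = F × D_ev = 0.59 × 50 = 29.5 mg

D_iv = 29.5 mg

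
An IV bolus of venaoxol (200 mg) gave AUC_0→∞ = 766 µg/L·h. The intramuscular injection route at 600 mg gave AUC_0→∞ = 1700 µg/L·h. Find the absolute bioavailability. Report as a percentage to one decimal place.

F = 74.0%

F = (AUC_ev / D_ev) / (AUC_iv / D_iv)
  = (1700/600) / (766/200)
  = 2.83333 / 3.83 = 0.7398
  = 73.98%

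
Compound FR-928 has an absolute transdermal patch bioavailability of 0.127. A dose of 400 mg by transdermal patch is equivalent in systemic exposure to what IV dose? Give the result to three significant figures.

Systemic exposure from an extravascular dose = F × D_ev, so the equivalent IV dose is F × D_ev.
D_iv = F × D_ev = 0.127 × 400 = 50.8 mg

D_iv = 50.8 mg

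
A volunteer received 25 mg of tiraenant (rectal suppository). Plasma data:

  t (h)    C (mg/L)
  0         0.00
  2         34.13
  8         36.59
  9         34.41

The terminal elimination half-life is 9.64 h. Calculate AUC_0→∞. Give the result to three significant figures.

Trapezoidal AUC_0→9:
  [0→2]: (0.00+34.13)/2 × 2 = 34.13
  [2→8]: (34.13+36.59)/2 × 6 = 212.16
  [8→9]: (36.59+34.41)/2 × 1 = 35.5
  Sum = 281.79 mg/L·h
k_e = ln2 / t½ = 0.693147 / 9.64 = 0.0719 h^-1
Extrapolated tail: C_last / k_e = 34.41 / 0.0719 = 478.581
AUC_0→∞ = 281.79 + 478.581 = 760.371 mg/L·h

AUC = 760 mg/L·h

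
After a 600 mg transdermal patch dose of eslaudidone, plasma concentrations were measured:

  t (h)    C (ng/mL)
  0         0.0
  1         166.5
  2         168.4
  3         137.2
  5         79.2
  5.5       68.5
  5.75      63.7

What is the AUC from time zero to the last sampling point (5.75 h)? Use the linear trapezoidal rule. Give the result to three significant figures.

AUC = 673 ng/mL·h

Trapezoidal AUC_0→5.75:
  [0→1]: (0.0+166.5)/2 × 1 = 83.25
  [1→2]: (166.5+168.4)/2 × 1 = 167.45
  [2→3]: (168.4+137.2)/2 × 1 = 152.8
  [3→5]: (137.2+79.2)/2 × 2 = 216.4
  [5→5.5]: (79.2+68.5)/2 × 0.5 = 36.925
  [5.5→5.75]: (68.5+63.7)/2 × 0.25 = 16.525
  Sum = 673.35 ng/mL·h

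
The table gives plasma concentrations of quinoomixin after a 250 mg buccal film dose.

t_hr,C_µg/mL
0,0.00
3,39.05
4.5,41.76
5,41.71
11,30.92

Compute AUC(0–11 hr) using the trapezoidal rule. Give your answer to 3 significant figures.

AUC = 358 µg/mL·hr

Trapezoidal AUC_0→11:
  [0→3]: (0.00+39.05)/2 × 3 = 58.575
  [3→4.5]: (39.05+41.76)/2 × 1.5 = 60.6075
  [4.5→5]: (41.76+41.71)/2 × 0.5 = 20.8675
  [5→11]: (41.71+30.92)/2 × 6 = 217.89
  Sum = 357.94 µg/mL·hr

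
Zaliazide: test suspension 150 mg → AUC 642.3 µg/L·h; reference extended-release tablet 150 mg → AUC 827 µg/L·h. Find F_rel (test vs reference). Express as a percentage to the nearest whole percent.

F_rel = (AUC_test/D_test) / (AUC_ref/D_ref)
      = (642.3/150) / (827/150)
      = 4.282 / 5.51333 = 0.7767 = 77.67%

F_rel = 78%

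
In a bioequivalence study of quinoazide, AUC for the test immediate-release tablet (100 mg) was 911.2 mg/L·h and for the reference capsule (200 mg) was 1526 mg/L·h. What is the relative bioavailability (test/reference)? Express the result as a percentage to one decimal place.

F_rel = 119.4%

F_rel = (AUC_test/D_test) / (AUC_ref/D_ref)
      = (911.2/100) / (1526/200)
      = 9.112 / 7.63 = 1.1942 = 119.42%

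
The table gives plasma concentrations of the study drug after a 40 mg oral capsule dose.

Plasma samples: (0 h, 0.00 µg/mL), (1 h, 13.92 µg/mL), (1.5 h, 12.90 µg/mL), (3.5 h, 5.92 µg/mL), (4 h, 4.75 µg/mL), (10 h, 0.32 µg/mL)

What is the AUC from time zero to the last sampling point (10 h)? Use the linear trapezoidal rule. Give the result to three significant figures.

Trapezoidal AUC_0→10:
  [0→1]: (0.00+13.92)/2 × 1 = 6.96
  [1→1.5]: (13.92+12.90)/2 × 0.5 = 6.705
  [1.5→3.5]: (12.90+5.92)/2 × 2 = 18.82
  [3.5→4]: (5.92+4.75)/2 × 0.5 = 2.6675
  [4→10]: (4.75+0.32)/2 × 6 = 15.21
  Sum = 50.3625 µg/mL·h

AUC = 50.4 µg/mL·h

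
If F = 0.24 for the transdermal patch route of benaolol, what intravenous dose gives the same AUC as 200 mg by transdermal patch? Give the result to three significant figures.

D_iv = 48.0 mg

Systemic exposure from an extravascular dose = F × D_ev, so the equivalent IV dose is F × D_ev.
D_iv = F × D_ev = 0.24 × 200 = 48 mg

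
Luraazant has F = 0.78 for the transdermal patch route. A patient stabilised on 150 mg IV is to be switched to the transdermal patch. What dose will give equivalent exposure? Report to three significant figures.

For equal systemic exposure: F × D_ev = D_iv
D_ev = D_iv / F = 150 / 0.78 = 192.308 mg

D_transdermal = 192 mg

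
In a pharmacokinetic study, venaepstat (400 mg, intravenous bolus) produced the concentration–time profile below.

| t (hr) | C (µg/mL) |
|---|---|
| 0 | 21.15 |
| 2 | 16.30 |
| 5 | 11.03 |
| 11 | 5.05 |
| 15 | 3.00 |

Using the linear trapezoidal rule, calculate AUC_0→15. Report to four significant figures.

Trapezoidal AUC_0→15:
  [0→2]: (21.15+16.30)/2 × 2 = 37.45
  [2→5]: (16.30+11.03)/2 × 3 = 40.995
  [5→11]: (11.03+5.05)/2 × 6 = 48.24
  [11→15]: (5.05+3.00)/2 × 4 = 16.1
  Sum = 142.785 µg/mL·hr

AUC = 142.8 µg/mL·hr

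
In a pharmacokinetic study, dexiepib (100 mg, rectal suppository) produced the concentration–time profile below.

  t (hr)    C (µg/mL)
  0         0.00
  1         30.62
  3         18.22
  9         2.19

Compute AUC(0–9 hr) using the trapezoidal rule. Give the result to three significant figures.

Trapezoidal AUC_0→9:
  [0→1]: (0.00+30.62)/2 × 1 = 15.31
  [1→3]: (30.62+18.22)/2 × 2 = 48.84
  [3→9]: (18.22+2.19)/2 × 6 = 61.23
  Sum = 125.38 µg/mL·hr

AUC = 125 µg/mL·hr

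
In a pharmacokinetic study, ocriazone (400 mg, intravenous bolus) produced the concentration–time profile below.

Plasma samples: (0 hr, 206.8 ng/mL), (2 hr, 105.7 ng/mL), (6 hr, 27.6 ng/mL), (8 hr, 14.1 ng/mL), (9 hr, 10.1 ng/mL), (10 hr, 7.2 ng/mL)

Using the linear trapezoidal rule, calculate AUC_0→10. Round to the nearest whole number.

Trapezoidal AUC_0→10:
  [0→2]: (206.8+105.7)/2 × 2 = 312.5
  [2→6]: (105.7+27.6)/2 × 4 = 266.6
  [6→8]: (27.6+14.1)/2 × 2 = 41.7
  [8→9]: (14.1+10.1)/2 × 1 = 12.1
  [9→10]: (10.1+7.2)/2 × 1 = 8.65
  Sum = 641.55 ng/mL·hr

AUC = 642 ng/mL·hr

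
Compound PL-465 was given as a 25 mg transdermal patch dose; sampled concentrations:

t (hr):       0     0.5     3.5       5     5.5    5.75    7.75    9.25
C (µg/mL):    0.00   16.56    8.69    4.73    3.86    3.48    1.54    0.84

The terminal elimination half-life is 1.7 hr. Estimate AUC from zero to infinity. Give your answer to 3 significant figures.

Trapezoidal AUC_0→9.25:
  [0→0.5]: (0.00+16.56)/2 × 0.5 = 4.14
  [0.5→3.5]: (16.56+8.69)/2 × 3 = 37.875
  [3.5→5]: (8.69+4.73)/2 × 1.5 = 10.065
  [5→5.5]: (4.73+3.86)/2 × 0.5 = 2.1475
  [5.5→5.75]: (3.86+3.48)/2 × 0.25 = 0.9175
  [5.75→7.75]: (3.48+1.54)/2 × 2 = 5.02
  [7.75→9.25]: (1.54+0.84)/2 × 1.5 = 1.785
  Sum = 61.95 µg/mL·hr
k_e = ln2 / t½ = 0.693147 / 1.7 = 0.4077 hr^-1
Extrapolated tail: C_last / k_e = 0.84 / 0.4077 = 2.060
AUC_0→∞ = 61.95 + 2.060 = 64.01 µg/mL·hr

AUC = 64.0 µg/mL·hr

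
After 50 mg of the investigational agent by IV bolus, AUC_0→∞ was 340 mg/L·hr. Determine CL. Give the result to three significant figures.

CL = Dose_iv / AUC_0→∞
   = 50 / 340 = 0.147059 L/hr

CL = 0.147 L/hr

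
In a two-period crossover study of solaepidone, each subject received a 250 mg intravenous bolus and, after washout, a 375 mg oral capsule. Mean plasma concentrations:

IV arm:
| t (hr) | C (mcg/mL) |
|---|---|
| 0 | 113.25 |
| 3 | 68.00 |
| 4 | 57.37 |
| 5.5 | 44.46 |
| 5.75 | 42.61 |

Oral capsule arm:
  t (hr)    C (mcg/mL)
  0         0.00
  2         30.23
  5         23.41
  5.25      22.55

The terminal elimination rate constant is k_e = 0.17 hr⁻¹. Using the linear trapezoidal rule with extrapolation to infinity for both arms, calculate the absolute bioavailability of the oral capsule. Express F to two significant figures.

Trapezoidal AUC_0→5.75 (IV):
  [0→3]: (113.25+68.00)/2 × 3 = 271.875
  [3→4]: (68.00+57.37)/2 × 1 = 62.685
  [4→5.5]: (57.37+44.46)/2 × 1.5 = 76.3725
  [5.5→5.75]: (44.46+42.61)/2 × 0.25 = 10.88375
  Sum = 421.81625 mcg/mL·hr
IV tail: 42.61/0.17 = 250.647; AUC_iv,0→∞ = 421.81625 + 250.647 = 672.46325 mcg/mL·hr
Trapezoidal AUC_0→5.25 (oral capsule):
  [0→2]: (0.00+30.23)/2 × 2 = 30.23
  [2→5]: (30.23+23.41)/2 × 3 = 80.46
  [5→5.25]: (23.41+22.55)/2 × 0.25 = 5.745
  Sum = 116.435 mcg/mL·hr
oral capsule tail: 22.55/0.17 = 132.647; AUC_ev,0→∞ = 116.435 + 132.647 = 249.082 mcg/mL·hr
F = (AUC_ev/D_ev)/(AUC_iv/D_iv) = (249.082/375)/(672.46325/250) = 0.664219/2.689853 = 0.2469

F = 0.25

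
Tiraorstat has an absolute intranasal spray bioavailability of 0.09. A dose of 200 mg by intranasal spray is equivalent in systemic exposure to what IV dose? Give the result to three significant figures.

Systemic exposure from an extravascular dose = F × D_ev, so the equivalent IV dose is F × D_ev.
D_iv = F × D_ev = 0.09 × 200 = 18 mg

D_iv = 18.0 mg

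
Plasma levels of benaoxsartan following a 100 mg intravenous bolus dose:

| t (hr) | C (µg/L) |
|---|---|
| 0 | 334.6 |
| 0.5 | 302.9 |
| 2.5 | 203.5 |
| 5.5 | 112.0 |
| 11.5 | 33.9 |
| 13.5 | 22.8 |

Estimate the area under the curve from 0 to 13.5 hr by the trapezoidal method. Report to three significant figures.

Trapezoidal AUC_0→13.5:
  [0→0.5]: (334.6+302.9)/2 × 0.5 = 159.375
  [0.5→2.5]: (302.9+203.5)/2 × 2 = 506.4
  [2.5→5.5]: (203.5+112.0)/2 × 3 = 473.25
  [5.5→11.5]: (112.0+33.9)/2 × 6 = 437.7
  [11.5→13.5]: (33.9+22.8)/2 × 2 = 56.7
  Sum = 1633.425 µg/L·hr

AUC = 1630 µg/L·hr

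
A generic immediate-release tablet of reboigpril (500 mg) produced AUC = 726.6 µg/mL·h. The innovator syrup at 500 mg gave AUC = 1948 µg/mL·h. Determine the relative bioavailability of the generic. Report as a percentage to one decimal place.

F_rel = 37.3%

F_rel = (AUC_test/D_test) / (AUC_ref/D_ref)
      = (726.6/500) / (1948/500)
      = 1.4532 / 3.896 = 0.3730 = 37.30%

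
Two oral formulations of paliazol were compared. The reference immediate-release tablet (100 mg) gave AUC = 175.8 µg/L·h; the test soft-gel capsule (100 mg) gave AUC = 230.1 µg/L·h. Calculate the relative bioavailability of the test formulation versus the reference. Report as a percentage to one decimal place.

F_rel = (AUC_test/D_test) / (AUC_ref/D_ref)
      = (230.1/100) / (175.8/100)
      = 2.301 / 1.758 = 1.3089 = 130.89%

F_rel = 130.9%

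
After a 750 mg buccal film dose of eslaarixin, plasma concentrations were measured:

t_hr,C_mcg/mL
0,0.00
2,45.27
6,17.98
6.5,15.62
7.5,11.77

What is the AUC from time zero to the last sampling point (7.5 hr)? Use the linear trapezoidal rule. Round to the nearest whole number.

AUC = 194 mcg/mL·hr

Trapezoidal AUC_0→7.5:
  [0→2]: (0.00+45.27)/2 × 2 = 45.27
  [2→6]: (45.27+17.98)/2 × 4 = 126.5
  [6→6.5]: (17.98+15.62)/2 × 0.5 = 8.4
  [6.5→7.5]: (15.62+11.77)/2 × 1 = 13.695
  Sum = 193.865 mcg/mL·hr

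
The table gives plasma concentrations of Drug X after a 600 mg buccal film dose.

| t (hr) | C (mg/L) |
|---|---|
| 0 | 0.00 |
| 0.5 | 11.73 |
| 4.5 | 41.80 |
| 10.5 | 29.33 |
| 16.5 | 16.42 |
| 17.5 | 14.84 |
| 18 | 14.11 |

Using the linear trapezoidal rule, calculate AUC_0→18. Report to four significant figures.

AUC = 483.5 mg/L·hr

Trapezoidal AUC_0→18:
  [0→0.5]: (0.00+11.73)/2 × 0.5 = 2.9325
  [0.5→4.5]: (11.73+41.80)/2 × 4 = 107.06
  [4.5→10.5]: (41.80+29.33)/2 × 6 = 213.39
  [10.5→16.5]: (29.33+16.42)/2 × 6 = 137.25
  [16.5→17.5]: (16.42+14.84)/2 × 1 = 15.63
  [17.5→18]: (14.84+14.11)/2 × 0.5 = 7.2375
  Sum = 483.5 mg/L·hr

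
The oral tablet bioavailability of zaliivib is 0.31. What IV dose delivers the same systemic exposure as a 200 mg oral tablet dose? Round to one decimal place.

D_iv = 62.0 mg

Systemic exposure from an extravascular dose = F × D_ev, so the equivalent IV dose is F × D_ev.
D_iv = F × D_ev = 0.31 × 200 = 62 mg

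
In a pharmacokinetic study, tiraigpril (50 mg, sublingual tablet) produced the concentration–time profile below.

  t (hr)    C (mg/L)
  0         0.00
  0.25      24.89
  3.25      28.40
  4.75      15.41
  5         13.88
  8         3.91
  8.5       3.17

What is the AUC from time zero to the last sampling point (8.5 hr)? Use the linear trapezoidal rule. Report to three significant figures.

Trapezoidal AUC_0→8.5:
  [0→0.25]: (0.00+24.89)/2 × 0.25 = 3.11125
  [0.25→3.25]: (24.89+28.40)/2 × 3 = 79.935
  [3.25→4.75]: (28.40+15.41)/2 × 1.5 = 32.8575
  [4.75→5]: (15.41+13.88)/2 × 0.25 = 3.66125
  [5→8]: (13.88+3.91)/2 × 3 = 26.685
  [8→8.5]: (3.91+3.17)/2 × 0.5 = 1.77
  Sum = 148.02 mg/L·hr

AUC = 148 mg/L·hr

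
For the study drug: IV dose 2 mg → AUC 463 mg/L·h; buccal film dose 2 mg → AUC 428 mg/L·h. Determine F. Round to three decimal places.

F = 0.924

F = (AUC_ev / D_ev) / (AUC_iv / D_iv)
  = (428/2) / (463/2)
  = 214 / 231.5 = 0.9244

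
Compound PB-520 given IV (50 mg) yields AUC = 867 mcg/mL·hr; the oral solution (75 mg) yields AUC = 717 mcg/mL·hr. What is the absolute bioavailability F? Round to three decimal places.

F = 0.551

F = (AUC_ev / D_ev) / (AUC_iv / D_iv)
  = (717/75) / (867/50)
  = 9.56 / 17.34 = 0.5513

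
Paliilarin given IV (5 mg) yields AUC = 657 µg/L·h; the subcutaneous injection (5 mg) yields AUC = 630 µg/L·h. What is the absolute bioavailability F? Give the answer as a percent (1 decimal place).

F = 95.9%

F = (AUC_ev / D_ev) / (AUC_iv / D_iv)
  = (630/5) / (657/5)
  = 126 / 131.4 = 0.9589
  = 95.89%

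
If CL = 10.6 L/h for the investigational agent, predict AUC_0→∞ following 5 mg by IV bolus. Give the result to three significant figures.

AUC_0→∞ = Dose_iv / CL
        = 5 / 10.6 = 0.471698 mg/L·h

AUC = 0.472 mg/L·h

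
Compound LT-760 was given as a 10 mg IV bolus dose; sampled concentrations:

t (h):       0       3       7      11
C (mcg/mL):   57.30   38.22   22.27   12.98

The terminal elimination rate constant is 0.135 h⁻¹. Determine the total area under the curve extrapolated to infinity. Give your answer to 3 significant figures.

AUC = 431 mcg/mL·h

Trapezoidal AUC_0→11:
  [0→3]: (57.30+38.22)/2 × 3 = 143.28
  [3→7]: (38.22+22.27)/2 × 4 = 120.98
  [7→11]: (22.27+12.98)/2 × 4 = 70.5
  Sum = 334.76 mcg/mL·h
Extrapolated tail: C_last / k_e = 12.98 / 0.135 = 96.148
AUC_0→∞ = 334.76 + 96.148 = 430.908 mcg/mL·h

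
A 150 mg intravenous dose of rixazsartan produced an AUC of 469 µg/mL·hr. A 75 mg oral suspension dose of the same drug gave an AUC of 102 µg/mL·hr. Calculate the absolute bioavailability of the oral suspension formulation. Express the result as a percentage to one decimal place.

F = (AUC_ev / D_ev) / (AUC_iv / D_iv)
  = (102/75) / (469/150)
  = 1.36 / 3.12667 = 0.4350
  = 43.50%

F = 43.5%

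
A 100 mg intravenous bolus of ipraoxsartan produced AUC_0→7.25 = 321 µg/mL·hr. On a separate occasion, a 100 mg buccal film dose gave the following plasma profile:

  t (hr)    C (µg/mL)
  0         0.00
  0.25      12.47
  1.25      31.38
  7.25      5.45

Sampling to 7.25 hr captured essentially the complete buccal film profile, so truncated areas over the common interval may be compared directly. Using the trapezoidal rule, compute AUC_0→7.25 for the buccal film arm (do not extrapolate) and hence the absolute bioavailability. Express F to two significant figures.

Trapezoidal AUC_0→7.25 (buccal film):
  [0→0.25]: (0.00+12.47)/2 × 0.25 = 1.55875
  [0.25→1.25]: (12.47+31.38)/2 × 1 = 21.925
  [1.25→7.25]: (31.38+5.45)/2 × 6 = 110.49
  Sum = 133.97375 µg/mL·hr
F = (AUC_ev/D_ev)/(AUC_iv/D_iv) = (133.97375/100)/(321/100) = 1.3397375/3.21 = 0.4174

F = 0.42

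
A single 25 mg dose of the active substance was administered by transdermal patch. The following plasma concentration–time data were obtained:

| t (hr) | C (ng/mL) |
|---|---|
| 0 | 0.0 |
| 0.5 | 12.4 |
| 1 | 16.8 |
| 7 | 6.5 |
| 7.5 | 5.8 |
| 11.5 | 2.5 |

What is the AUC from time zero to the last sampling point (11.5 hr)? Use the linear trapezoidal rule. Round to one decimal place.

AUC = 100.0 ng/mL·hr

Trapezoidal AUC_0→11.5:
  [0→0.5]: (0.0+12.4)/2 × 0.5 = 3.1
  [0.5→1]: (12.4+16.8)/2 × 0.5 = 7.3
  [1→7]: (16.8+6.5)/2 × 6 = 69.9
  [7→7.5]: (6.5+5.8)/2 × 0.5 = 3.075
  [7.5→11.5]: (5.8+2.5)/2 × 4 = 16.6
  Sum = 99.975 ng/mL·hr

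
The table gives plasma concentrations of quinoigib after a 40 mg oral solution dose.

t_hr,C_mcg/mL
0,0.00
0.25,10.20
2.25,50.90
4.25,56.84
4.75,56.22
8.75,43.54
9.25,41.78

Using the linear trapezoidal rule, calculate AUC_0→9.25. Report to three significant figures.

AUC = 419 mcg/mL·hr

Trapezoidal AUC_0→9.25:
  [0→0.25]: (0.00+10.20)/2 × 0.25 = 1.275
  [0.25→2.25]: (10.20+50.90)/2 × 2 = 61.1
  [2.25→4.25]: (50.90+56.84)/2 × 2 = 107.74
  [4.25→4.75]: (56.84+56.22)/2 × 0.5 = 28.265
  [4.75→8.75]: (56.22+43.54)/2 × 4 = 199.52
  [8.75→9.25]: (43.54+41.78)/2 × 0.5 = 21.33
  Sum = 419.23 mcg/mL·hr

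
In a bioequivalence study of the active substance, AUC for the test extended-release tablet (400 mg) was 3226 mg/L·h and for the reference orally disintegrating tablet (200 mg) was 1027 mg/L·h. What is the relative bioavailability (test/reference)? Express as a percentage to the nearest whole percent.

F_rel = (AUC_test/D_test) / (AUC_ref/D_ref)
      = (3226/400) / (1027/200)
      = 8.065 / 5.135 = 1.5706 = 157.06%

F_rel = 157%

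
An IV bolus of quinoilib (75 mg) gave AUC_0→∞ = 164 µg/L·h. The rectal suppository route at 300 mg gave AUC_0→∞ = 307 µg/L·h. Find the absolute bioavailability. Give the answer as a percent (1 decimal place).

F = 46.8%

F = (AUC_ev / D_ev) / (AUC_iv / D_iv)
  = (307/300) / (164/75)
  = 1.02333 / 2.18667 = 0.4680
  = 46.80%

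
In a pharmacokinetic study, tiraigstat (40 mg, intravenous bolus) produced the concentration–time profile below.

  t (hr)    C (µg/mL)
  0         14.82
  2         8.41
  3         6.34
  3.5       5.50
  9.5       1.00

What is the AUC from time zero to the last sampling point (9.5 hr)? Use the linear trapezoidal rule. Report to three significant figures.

AUC = 53.1 µg/mL·hr

Trapezoidal AUC_0→9.5:
  [0→2]: (14.82+8.41)/2 × 2 = 23.23
  [2→3]: (8.41+6.34)/2 × 1 = 7.375
  [3→3.5]: (6.34+5.50)/2 × 0.5 = 2.96
  [3.5→9.5]: (5.50+1.00)/2 × 6 = 19.5
  Sum = 53.065 µg/mL·hr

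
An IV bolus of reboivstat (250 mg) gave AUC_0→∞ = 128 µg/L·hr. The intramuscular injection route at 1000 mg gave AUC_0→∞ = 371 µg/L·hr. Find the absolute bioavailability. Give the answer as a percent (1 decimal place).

F = 72.5%

F = (AUC_ev / D_ev) / (AUC_iv / D_iv)
  = (371/1000) / (128/250)
  = 0.371 / 0.512 = 0.7246
  = 72.46%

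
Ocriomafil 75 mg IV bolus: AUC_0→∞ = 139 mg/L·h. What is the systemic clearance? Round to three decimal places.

CL = Dose_iv / AUC_0→∞
   = 75 / 139 = 0.539568 L/h

CL = 0.540 L/h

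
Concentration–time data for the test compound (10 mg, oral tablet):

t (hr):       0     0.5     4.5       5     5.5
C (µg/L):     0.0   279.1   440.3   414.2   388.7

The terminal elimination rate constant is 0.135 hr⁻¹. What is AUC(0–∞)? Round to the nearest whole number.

AUC = 4802 µg/L·hr

Trapezoidal AUC_0→5.5:
  [0→0.5]: (0.0+279.1)/2 × 0.5 = 69.775
  [0.5→4.5]: (279.1+440.3)/2 × 4 = 1438.8
  [4.5→5]: (440.3+414.2)/2 × 0.5 = 213.625
  [5→5.5]: (414.2+388.7)/2 × 0.5 = 200.725
  Sum = 1922.925 µg/L·hr
Extrapolated tail: C_last / k_e = 388.7 / 0.135 = 2879.259
AUC_0→∞ = 1922.925 + 2879.259 = 4802.184 µg/L·hr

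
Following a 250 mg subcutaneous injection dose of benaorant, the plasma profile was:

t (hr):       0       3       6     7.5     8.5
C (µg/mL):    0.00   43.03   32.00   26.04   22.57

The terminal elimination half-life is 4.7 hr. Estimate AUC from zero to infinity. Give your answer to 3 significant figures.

Trapezoidal AUC_0→8.5:
  [0→3]: (0.00+43.03)/2 × 3 = 64.545
  [3→6]: (43.03+32.00)/2 × 3 = 112.545
  [6→7.5]: (32.00+26.04)/2 × 1.5 = 43.53
  [7.5→8.5]: (26.04+22.57)/2 × 1 = 24.305
  Sum = 244.925 µg/mL·hr
k_e = ln2 / t½ = 0.693147 / 4.7 = 0.1475 hr^-1
Extrapolated tail: C_last / k_e = 22.57 / 0.1475 = 153.017
AUC_0→∞ = 244.925 + 153.017 = 397.942 µg/mL·hr

AUC = 398 µg/mL·hr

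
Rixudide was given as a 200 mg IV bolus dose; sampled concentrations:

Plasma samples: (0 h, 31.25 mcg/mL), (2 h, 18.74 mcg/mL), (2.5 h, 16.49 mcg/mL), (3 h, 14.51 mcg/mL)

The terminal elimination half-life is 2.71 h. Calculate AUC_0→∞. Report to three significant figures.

AUC = 123 mcg/mL·h

Trapezoidal AUC_0→3:
  [0→2]: (31.25+18.74)/2 × 2 = 49.99
  [2→2.5]: (18.74+16.49)/2 × 0.5 = 8.8075
  [2.5→3]: (16.49+14.51)/2 × 0.5 = 7.75
  Sum = 66.5475 mcg/mL·h
k_e = ln2 / t½ = 0.693147 / 2.71 = 0.2558 h^-1
Extrapolated tail: C_last / k_e = 14.51 / 0.2558 = 56.724
AUC_0→∞ = 66.5475 + 56.724 = 123.2715 mcg/mL·h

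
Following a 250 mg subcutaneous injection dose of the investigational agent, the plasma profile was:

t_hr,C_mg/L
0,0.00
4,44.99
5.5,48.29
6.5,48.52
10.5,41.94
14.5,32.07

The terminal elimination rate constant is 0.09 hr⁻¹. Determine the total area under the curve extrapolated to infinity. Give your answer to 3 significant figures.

Trapezoidal AUC_0→14.5:
  [0→4]: (0.00+44.99)/2 × 4 = 89.98
  [4→5.5]: (44.99+48.29)/2 × 1.5 = 69.96
  [5.5→6.5]: (48.29+48.52)/2 × 1 = 48.405
  [6.5→10.5]: (48.52+41.94)/2 × 4 = 180.92
  [10.5→14.5]: (41.94+32.07)/2 × 4 = 148.02
  Sum = 537.285 mg/L·hr
Extrapolated tail: C_last / k_e = 32.07 / 0.09 = 356.333
AUC_0→∞ = 537.285 + 356.333 = 893.618 mg/L·hr

AUC = 894 mg/L·hr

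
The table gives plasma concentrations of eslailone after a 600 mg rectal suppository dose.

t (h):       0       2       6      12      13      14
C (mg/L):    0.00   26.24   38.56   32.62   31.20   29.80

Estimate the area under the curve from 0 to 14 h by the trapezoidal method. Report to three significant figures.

AUC = 432 mg/L·h

Trapezoidal AUC_0→14:
  [0→2]: (0.00+26.24)/2 × 2 = 26.24
  [2→6]: (26.24+38.56)/2 × 4 = 129.6
  [6→12]: (38.56+32.62)/2 × 6 = 213.54
  [12→13]: (32.62+31.20)/2 × 1 = 31.91
  [13→14]: (31.20+29.80)/2 × 1 = 30.5
  Sum = 431.79 mg/L·h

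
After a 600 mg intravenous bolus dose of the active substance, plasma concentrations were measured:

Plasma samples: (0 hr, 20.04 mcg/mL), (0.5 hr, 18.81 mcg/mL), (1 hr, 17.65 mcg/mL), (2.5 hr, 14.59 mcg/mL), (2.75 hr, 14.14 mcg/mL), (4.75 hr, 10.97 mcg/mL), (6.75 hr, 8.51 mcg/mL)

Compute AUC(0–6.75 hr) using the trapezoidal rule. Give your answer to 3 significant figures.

AUC = 91.2 mcg/mL·hr

Trapezoidal AUC_0→6.75:
  [0→0.5]: (20.04+18.81)/2 × 0.5 = 9.7125
  [0.5→1]: (18.81+17.65)/2 × 0.5 = 9.115
  [1→2.5]: (17.65+14.59)/2 × 1.5 = 24.18
  [2.5→2.75]: (14.59+14.14)/2 × 0.25 = 3.59125
  [2.75→4.75]: (14.14+10.97)/2 × 2 = 25.11
  [4.75→6.75]: (10.97+8.51)/2 × 2 = 19.48
  Sum = 91.18875 mcg/mL·hr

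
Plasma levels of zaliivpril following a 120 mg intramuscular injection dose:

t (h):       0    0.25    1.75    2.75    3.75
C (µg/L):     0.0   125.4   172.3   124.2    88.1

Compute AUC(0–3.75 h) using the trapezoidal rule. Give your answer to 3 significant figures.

Trapezoidal AUC_0→3.75:
  [0→0.25]: (0.0+125.4)/2 × 0.25 = 15.675
  [0.25→1.75]: (125.4+172.3)/2 × 1.5 = 223.275
  [1.75→2.75]: (172.3+124.2)/2 × 1 = 148.25
  [2.75→3.75]: (124.2+88.1)/2 × 1 = 106.15
  Sum = 493.35 µg/L·h

AUC = 493 µg/L·h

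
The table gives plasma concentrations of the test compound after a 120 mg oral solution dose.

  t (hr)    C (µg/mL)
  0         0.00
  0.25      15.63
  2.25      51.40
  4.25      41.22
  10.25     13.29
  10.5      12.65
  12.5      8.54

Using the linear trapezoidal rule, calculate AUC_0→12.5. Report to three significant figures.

AUC = 350 µg/mL·hr

Trapezoidal AUC_0→12.5:
  [0→0.25]: (0.00+15.63)/2 × 0.25 = 1.95375
  [0.25→2.25]: (15.63+51.40)/2 × 2 = 67.03
  [2.25→4.25]: (51.40+41.22)/2 × 2 = 92.62
  [4.25→10.25]: (41.22+13.29)/2 × 6 = 163.53
  [10.25→10.5]: (13.29+12.65)/2 × 0.25 = 3.2425
  [10.5→12.5]: (12.65+8.54)/2 × 2 = 21.19
  Sum = 349.56625 µg/mL·hr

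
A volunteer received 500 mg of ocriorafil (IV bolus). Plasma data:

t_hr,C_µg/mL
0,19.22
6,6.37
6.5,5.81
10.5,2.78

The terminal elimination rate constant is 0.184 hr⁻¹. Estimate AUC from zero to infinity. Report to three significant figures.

Trapezoidal AUC_0→10.5:
  [0→6]: (19.22+6.37)/2 × 6 = 76.77
  [6→6.5]: (6.37+5.81)/2 × 0.5 = 3.045
  [6.5→10.5]: (5.81+2.78)/2 × 4 = 17.18
  Sum = 96.995 µg/mL·hr
Extrapolated tail: C_last / k_e = 2.78 / 0.184 = 15.109
AUC_0→∞ = 96.995 + 15.109 = 112.104 µg/mL·hr

AUC = 112 µg/mL·hr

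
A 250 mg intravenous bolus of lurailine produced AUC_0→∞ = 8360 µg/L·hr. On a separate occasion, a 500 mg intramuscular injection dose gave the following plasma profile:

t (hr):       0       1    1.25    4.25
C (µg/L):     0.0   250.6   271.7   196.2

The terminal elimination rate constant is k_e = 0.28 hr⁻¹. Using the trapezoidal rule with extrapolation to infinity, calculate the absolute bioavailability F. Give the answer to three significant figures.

Trapezoidal AUC_0→4.25 (intramuscular injection):
  [0→1]: (0.0+250.6)/2 × 1 = 125.3
  [1→1.25]: (250.6+271.7)/2 × 0.25 = 65.2875
  [1.25→4.25]: (271.7+196.2)/2 × 3 = 701.85
  Sum = 892.4375 µg/L·hr
Tail: C_last/k_e = 196.2/0.28 = 700.714
AUC_0→∞ (intramuscular injection) = 892.4375 + 700.714 = 1593.1515 µg/L·hr
F = (AUC_ev/D_ev)/(AUC_iv/D_iv) = (1593.1515/500)/(8360/250) = 3.186303/33.44 = 0.0953

F = 0.0953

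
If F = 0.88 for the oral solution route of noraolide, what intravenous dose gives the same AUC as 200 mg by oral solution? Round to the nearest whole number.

Systemic exposure from an extravascular dose = F × D_ev, so the equivalent IV dose is F × D_ev.
D_iv = F × D_ev = 0.88 × 200 = 176 mg

D_iv = 176 mg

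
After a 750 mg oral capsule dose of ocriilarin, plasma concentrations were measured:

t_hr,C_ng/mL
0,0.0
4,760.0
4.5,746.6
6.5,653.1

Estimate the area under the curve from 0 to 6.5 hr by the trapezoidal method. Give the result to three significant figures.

AUC = 3300 ng/mL·hr

Trapezoidal AUC_0→6.5:
  [0→4]: (0.0+760.0)/2 × 4 = 1520.0
  [4→4.5]: (760.0+746.6)/2 × 0.5 = 376.65
  [4.5→6.5]: (746.6+653.1)/2 × 2 = 1399.7
  Sum = 3296.35 ng/mL·hr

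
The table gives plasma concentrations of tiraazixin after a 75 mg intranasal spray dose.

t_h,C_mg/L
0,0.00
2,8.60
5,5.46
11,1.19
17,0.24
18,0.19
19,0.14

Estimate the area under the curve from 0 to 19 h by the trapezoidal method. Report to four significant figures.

AUC = 54.31 mg/L·h

Trapezoidal AUC_0→19:
  [0→2]: (0.00+8.60)/2 × 2 = 8.6
  [2→5]: (8.60+5.46)/2 × 3 = 21.09
  [5→11]: (5.46+1.19)/2 × 6 = 19.95
  [11→17]: (1.19+0.24)/2 × 6 = 4.29
  [17→18]: (0.24+0.19)/2 × 1 = 0.215
  [18→19]: (0.19+0.14)/2 × 1 = 0.165
  Sum = 54.31 mg/L·h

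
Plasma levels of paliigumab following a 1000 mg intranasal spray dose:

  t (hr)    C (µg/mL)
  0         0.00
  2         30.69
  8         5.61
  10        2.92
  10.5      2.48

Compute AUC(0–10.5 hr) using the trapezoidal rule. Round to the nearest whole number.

AUC = 149 µg/mL·hr

Trapezoidal AUC_0→10.5:
  [0→2]: (0.00+30.69)/2 × 2 = 30.69
  [2→8]: (30.69+5.61)/2 × 6 = 108.9
  [8→10]: (5.61+2.92)/2 × 2 = 8.53
  [10→10.5]: (2.92+2.48)/2 × 0.5 = 1.35
  Sum = 149.47 µg/mL·hr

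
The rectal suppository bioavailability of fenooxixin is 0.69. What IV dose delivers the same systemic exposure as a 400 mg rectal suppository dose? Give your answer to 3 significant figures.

D_iv = 276 mg

Systemic exposure from an extravascular dose = F × D_ev, so the equivalent IV dose is F × D_ev.
D_iv = F × D_ev = 0.69 × 400 = 276 mg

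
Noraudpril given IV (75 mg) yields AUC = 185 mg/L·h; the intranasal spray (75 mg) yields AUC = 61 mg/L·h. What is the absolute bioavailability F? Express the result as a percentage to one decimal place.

F = (AUC_ev / D_ev) / (AUC_iv / D_iv)
  = (61/75) / (185/75)
  = 0.813333 / 2.46667 = 0.3297
  = 32.97%

F = 33.0%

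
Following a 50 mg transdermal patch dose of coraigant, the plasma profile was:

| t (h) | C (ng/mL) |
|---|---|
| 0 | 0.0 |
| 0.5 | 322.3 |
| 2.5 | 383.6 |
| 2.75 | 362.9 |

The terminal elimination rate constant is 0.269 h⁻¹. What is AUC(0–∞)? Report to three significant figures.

Trapezoidal AUC_0→2.75:
  [0→0.5]: (0.0+322.3)/2 × 0.5 = 80.575
  [0.5→2.5]: (322.3+383.6)/2 × 2 = 705.9
  [2.5→2.75]: (383.6+362.9)/2 × 0.25 = 93.3125
  Sum = 879.7875 ng/mL·h
Extrapolated tail: C_last / k_e = 362.9 / 0.269 = 1349.071
AUC_0→∞ = 879.7875 + 1349.071 = 2228.8585 ng/mL·h

AUC = 2230 ng/mL·h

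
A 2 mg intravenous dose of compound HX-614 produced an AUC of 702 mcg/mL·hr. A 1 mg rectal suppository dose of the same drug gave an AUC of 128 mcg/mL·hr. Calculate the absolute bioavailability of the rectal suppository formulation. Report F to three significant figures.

F = (AUC_ev / D_ev) / (AUC_iv / D_iv)
  = (128/1) / (702/2)
  = 128 / 351 = 0.3647

F = 0.365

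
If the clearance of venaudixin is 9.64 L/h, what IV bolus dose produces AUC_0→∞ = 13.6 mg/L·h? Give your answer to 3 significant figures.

Dose = 131 mg

Dose_iv = CL × AUC_0→∞
     = 9.64 × 13.6 = 131.104 mg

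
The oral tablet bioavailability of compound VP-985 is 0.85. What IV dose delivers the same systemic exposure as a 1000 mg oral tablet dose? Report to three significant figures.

Systemic exposure from an extravascular dose = F × D_ev, so the equivalent IV dose is F × D_ev.
D_iv = F × D_ev = 0.85 × 1000 = 850 mg

D_iv = 850 mg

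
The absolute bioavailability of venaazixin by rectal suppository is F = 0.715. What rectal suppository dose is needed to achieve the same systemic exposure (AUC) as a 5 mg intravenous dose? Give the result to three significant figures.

D_rectal = 6.99 mg

For equal systemic exposure: F × D_ev = D_iv
D_ev = D_iv / F = 5 / 0.715 = 6.99301 mg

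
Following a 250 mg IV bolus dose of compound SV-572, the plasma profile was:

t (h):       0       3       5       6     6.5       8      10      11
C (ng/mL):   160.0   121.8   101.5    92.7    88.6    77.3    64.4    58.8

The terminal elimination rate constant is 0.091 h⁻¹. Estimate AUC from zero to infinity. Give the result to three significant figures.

Trapezoidal AUC_0→11:
  [0→3]: (160.0+121.8)/2 × 3 = 422.7
  [3→5]: (121.8+101.5)/2 × 2 = 223.3
  [5→6]: (101.5+92.7)/2 × 1 = 97.1
  [6→6.5]: (92.7+88.6)/2 × 0.5 = 45.325
  [6.5→8]: (88.6+77.3)/2 × 1.5 = 124.425
  [8→10]: (77.3+64.4)/2 × 2 = 141.7
  [10→11]: (64.4+58.8)/2 × 1 = 61.6
  Sum = 1116.15 ng/mL·h
Extrapolated tail: C_last / k_e = 58.8 / 0.091 = 646.154
AUC_0→∞ = 1116.15 + 646.154 = 1762.304 ng/mL·h

AUC = 1760 ng/mL·h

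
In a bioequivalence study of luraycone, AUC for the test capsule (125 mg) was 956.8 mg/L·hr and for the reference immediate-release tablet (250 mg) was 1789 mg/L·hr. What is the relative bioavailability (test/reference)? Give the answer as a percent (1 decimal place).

F_rel = (AUC_test/D_test) / (AUC_ref/D_ref)
      = (956.8/125) / (1789/250)
      = 7.6544 / 7.156 = 1.0696 = 106.96%

F_rel = 107.0%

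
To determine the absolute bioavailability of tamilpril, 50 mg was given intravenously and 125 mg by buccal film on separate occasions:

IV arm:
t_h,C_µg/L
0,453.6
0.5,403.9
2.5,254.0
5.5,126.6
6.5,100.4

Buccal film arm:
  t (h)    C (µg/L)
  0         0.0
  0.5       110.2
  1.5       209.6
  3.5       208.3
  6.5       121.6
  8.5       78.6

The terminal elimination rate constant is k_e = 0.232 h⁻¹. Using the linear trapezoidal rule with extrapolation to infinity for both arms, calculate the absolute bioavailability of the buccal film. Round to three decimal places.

Trapezoidal AUC_0→6.5 (IV):
  [0→0.5]: (453.6+403.9)/2 × 0.5 = 214.375
  [0.5→2.5]: (403.9+254.0)/2 × 2 = 657.9
  [2.5→5.5]: (254.0+126.6)/2 × 3 = 570.9
  [5.5→6.5]: (126.6+100.4)/2 × 1 = 113.5
  Sum = 1556.675 µg/L·h
IV tail: 100.4/0.232 = 432.759; AUC_iv,0→∞ = 1556.675 + 432.759 = 1989.434 µg/L·h
Trapezoidal AUC_0→8.5 (buccal film):
  [0→0.5]: (0.0+110.2)/2 × 0.5 = 27.55
  [0.5→1.5]: (110.2+209.6)/2 × 1 = 159.9
  [1.5→3.5]: (209.6+208.3)/2 × 2 = 417.9
  [3.5→6.5]: (208.3+121.6)/2 × 3 = 494.85
  [6.5→8.5]: (121.6+78.6)/2 × 2 = 200.2
  Sum = 1300.4 µg/L·h
buccal film tail: 78.6/0.232 = 338.793; AUC_ev,0→∞ = 1300.4 + 338.793 = 1639.193 µg/L·h
F = (AUC_ev/D_ev)/(AUC_iv/D_iv) = (1639.193/125)/(1989.434/50) = 13.113544/39.78868 = 0.3296

F = 0.330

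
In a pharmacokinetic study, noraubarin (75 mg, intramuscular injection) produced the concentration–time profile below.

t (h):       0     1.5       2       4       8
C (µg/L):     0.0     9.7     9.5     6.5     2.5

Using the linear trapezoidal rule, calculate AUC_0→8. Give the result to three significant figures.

AUC = 46.1 µg/L·h

Trapezoidal AUC_0→8:
  [0→1.5]: (0.0+9.7)/2 × 1.5 = 7.275
  [1.5→2]: (9.7+9.5)/2 × 0.5 = 4.8
  [2→4]: (9.5+6.5)/2 × 2 = 16.0
  [4→8]: (6.5+2.5)/2 × 4 = 18.0
  Sum = 46.075 µg/L·h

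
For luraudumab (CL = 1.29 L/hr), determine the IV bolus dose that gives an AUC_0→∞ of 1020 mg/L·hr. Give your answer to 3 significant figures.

Dose_iv = CL × AUC_0→∞
     = 1.29 × 1020 = 1315.8 mg

Dose = 1320 mg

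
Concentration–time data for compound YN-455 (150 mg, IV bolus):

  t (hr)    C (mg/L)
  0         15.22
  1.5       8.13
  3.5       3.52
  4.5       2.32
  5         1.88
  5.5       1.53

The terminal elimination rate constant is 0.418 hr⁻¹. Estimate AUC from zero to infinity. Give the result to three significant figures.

Trapezoidal AUC_0→5.5:
  [0→1.5]: (15.22+8.13)/2 × 1.5 = 17.5125
  [1.5→3.5]: (8.13+3.52)/2 × 2 = 11.65
  [3.5→4.5]: (3.52+2.32)/2 × 1 = 2.92
  [4.5→5]: (2.32+1.88)/2 × 0.5 = 1.05
  [5→5.5]: (1.88+1.53)/2 × 0.5 = 0.8525
  Sum = 33.985 mg/L·hr
Extrapolated tail: C_last / k_e = 1.53 / 0.418 = 3.660
AUC_0→∞ = 33.985 + 3.660 = 37.645 mg/L·hr

AUC = 37.6 mg/L·hr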